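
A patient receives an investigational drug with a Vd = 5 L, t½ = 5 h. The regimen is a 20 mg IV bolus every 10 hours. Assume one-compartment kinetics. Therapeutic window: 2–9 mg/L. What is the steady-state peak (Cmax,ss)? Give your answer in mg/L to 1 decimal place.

τ = 10 h = 2 half-lives, so f = (1/2)^2 = 0.25.
Accumulation ratio R = 1/(1 − f) = 1/0.75 = 4/3.
Single-dose peak C₀ = D/Vd = 20/5 = 4 mg/L.
Steady-state peak Cmax,ss = C₀·R = 4 × 4/3 ≈ 5.333 mg/L.
Peak 5.3 mg/L vs MTC 9 mg/L: below toxic threshold.

5.3 mg/L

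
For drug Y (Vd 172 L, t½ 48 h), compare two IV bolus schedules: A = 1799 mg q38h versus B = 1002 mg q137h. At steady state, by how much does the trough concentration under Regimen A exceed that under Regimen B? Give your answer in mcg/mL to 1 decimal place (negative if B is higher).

13.4 mcg/mL

Regimen A: f = (1/2)^(38/48) ≈ 0.5777; Cmin,ss = (1799/172)·f/(1−f) ≈ 14.308 mcg/mL.
Regimen B: f = (1/2)^(137/48) ≈ 0.1383; Cmin,ss = (1002/172)·f/(1−f) ≈ 0.935 mcg/mL.
Difference ≈ 14.308 − 0.935 ≈ 13.373 mcg/mL.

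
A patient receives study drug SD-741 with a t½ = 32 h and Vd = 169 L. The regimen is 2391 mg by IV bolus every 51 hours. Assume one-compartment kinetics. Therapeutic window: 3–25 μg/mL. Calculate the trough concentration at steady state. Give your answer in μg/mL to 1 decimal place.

7.0 μg/mL

Over one 51-h interval, 51/32 ≈ 1.5938 half-lives elapse, leaving f ≈ 0.3313 of each dose.
At steady state, accumulation factor R = 1/(1 − e^(−kτ)) ≈ 1.4954.
Each bolus raises the concentration by D/Vd = 2391/169 ≈ 14.148 μg/mL.
Cmax,ss = C₀/(1 − f) ≈ 14.148/0.6687 ≈ 21.157 μg/mL.
Steady-state trough Cmin,ss = Cmax,ss·f ≈ 21.157 × 0.3313 ≈ 7.009 μg/mL.
Trough 7.0 μg/mL vs MEC 3 μg/mL: adequate.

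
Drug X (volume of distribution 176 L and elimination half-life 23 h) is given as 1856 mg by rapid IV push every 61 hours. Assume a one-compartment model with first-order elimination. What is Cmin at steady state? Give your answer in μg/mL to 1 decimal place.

2.0 μg/mL

Over one 61-h interval, 61/23 ≈ 2.6522 half-lives elapse, leaving f ≈ 0.1591 of each dose.
Each bolus raises the concentration by D/Vd = 1856/176 ≈ 10.545 μg/mL.
Steady-state trough Cmin,ss = C₀·f/(1−f) ≈ 10.545 × 0.1591/0.8409 ≈ 1.995 μg/mL.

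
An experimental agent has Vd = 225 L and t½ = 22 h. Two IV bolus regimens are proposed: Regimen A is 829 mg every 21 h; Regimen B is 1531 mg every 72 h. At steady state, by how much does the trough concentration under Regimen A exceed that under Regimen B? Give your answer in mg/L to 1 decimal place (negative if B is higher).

Regimen A: f = (1/2)^(21/22) ≈ 0.5160; Cmin,ss = (829/225)·f/(1−f) ≈ 3.928 mg/L.
Regimen B: f = (1/2)^(72/22) ≈ 0.1035; Cmin,ss = (1531/225)·f/(1−f) ≈ 0.786 mg/L.
Difference ≈ 3.928 − 0.786 ≈ 3.142 mg/L.

3.1 mg/L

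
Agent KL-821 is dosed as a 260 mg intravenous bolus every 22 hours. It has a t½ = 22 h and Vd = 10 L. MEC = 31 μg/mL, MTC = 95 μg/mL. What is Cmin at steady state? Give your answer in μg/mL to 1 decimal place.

τ = 22 h = 1 half-life, so f = (1/2)^1 = 0.5.
Accumulation ratio R = 1/(1 − f) = 1/0.5 = 2/1.
Single-dose peak C₀ = D/Vd = 260/10 = 26 μg/mL.
Steady-state peak Cmax,ss = C₀·R = 26 × 2/1 ≈ 52.000 μg/mL.
Steady-state trough Cmin,ss = Cmax,ss·f ≈ 52.000 × 0.5 ≈ 26.000 μg/mL.
Trough 26.0 μg/mL vs MEC 31 μg/mL: subtherapeutic.

26.0 μg/mL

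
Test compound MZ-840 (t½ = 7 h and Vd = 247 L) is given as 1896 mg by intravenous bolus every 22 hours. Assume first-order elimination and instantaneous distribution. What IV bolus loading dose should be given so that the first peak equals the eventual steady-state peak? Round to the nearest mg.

2138 mg

f = (1/2)^(22/7) ≈ 0.113215; accumulation ratio R = 1/(1−f) ≈ 1.12767.
Loading dose to hit Cmax,ss on first dose: D_load = D_maint·R ≈ 1896 × 1.12767 ≈ 2138.06 mg.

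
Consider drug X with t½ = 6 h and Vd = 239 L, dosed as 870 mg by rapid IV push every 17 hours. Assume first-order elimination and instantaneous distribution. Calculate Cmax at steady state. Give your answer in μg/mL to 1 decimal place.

k = ln2/t½ = ln2/6 ≈ 0.115525 h⁻¹; fraction remaining f = e^(−kτ) = e^(−0.115525×17) ≈ 0.1403.
At steady state, accumulation factor R = 1/(1 − e^(−kτ)) ≈ 1.1632.
Each bolus raises the concentration by D/Vd = 870/239 ≈ 3.640 μg/mL.
Cmax,ss = C₀/(1 − f) ≈ 3.640/0.8597 ≈ 4.234 μg/mL.

4.2 μg/mL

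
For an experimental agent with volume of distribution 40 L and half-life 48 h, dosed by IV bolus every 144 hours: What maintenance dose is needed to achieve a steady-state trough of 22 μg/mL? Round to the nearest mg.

6160 mg

τ/t½ = 144/48 ≈ 3, so f = (1/2)^(144/48) ≈ 0.125000.
Cmin,ss = (D/Vd)·f/(1−f), so D = Cmin,ss·Vd·(1−f)/f.
D = 22 × 40 × (1−f)/f ≈ 22 × 40 × 7.00000 ≈ 6160.00 mg.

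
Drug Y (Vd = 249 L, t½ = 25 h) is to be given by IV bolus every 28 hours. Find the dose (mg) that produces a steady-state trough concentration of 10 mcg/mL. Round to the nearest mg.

2922 mg

τ/t½ = 28/25 ≈ 1.12, so f = (1/2)^(28/25) ≈ 0.460094.
Cmin,ss = (D/Vd)·f/(1−f), so D = Cmin,ss·Vd·(1−f)/f.
D = 10 × 249 × (1−f)/f ≈ 10 × 249 × 1.17347 ≈ 2921.94 mg.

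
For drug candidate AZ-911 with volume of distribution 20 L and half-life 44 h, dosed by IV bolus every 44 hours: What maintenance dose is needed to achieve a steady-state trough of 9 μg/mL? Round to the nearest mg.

180 mg

τ/t½ = 44/44 ≈ 1, so f = (1/2)^(44/44) ≈ 0.500000.
Cmin,ss = (D/Vd)·f/(1−f), so D = Cmin,ss·Vd·(1−f)/f.
D = 9 × 20 × (1−f)/f ≈ 9 × 20 × 1.00000 ≈ 180.00 mg.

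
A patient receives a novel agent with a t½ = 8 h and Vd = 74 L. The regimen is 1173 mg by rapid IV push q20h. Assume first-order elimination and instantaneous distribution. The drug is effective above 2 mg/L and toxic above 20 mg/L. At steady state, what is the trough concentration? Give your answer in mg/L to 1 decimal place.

Over one 20-h interval, 20/8 ≈ 2.5 half-lives elapse, leaving f ≈ 0.1768 of each dose.
Each bolus raises the concentration by D/Vd = 1173/74 ≈ 15.851 mg/L.
Steady-state trough Cmin,ss = C₀·f/(1−f) ≈ 15.851 × 0.1768/0.8232 ≈ 3.404 mg/L.
Trough 3.4 mg/L vs MEC 2 mg/L: adequate.

3.4 mg/L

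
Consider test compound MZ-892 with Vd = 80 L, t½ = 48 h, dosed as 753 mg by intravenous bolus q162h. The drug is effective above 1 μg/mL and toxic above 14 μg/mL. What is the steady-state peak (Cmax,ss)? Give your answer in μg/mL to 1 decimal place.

k = ln2/t½ = ln2/48 ≈ 0.014441 h⁻¹; fraction remaining f = e^(−kτ) = e^(−0.014441×162) ≈ 0.0964.
Accumulation ratio R = 1/(1 − f) ≈ 1/0.9036 ≈ 1.1067.
Single-dose peak C₀ = D/Vd = 753/80 ≈ 9.412 μg/mL.
Cmax,ss = C₀/(1 − f) ≈ 9.412/0.9036 ≈ 10.416 μg/mL.
Peak 10.4 μg/mL vs MTC 14 μg/mL: below toxic threshold.

10.4 μg/mL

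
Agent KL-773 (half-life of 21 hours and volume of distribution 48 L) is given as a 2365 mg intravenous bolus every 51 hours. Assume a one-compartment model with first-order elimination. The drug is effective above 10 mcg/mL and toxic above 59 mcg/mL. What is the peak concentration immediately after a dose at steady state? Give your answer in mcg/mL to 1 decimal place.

k = ln2/t½ = ln2/21 ≈ 0.033007 h⁻¹; fraction remaining f = e^(−kτ) = e^(−0.033007×51) ≈ 0.1857.
At steady state, accumulation factor R = 1/(1 − e^(−kτ)) ≈ 1.2280.
Each bolus raises the concentration by D/Vd = 2365/48 ≈ 49.271 mcg/mL.
Steady-state peak Cmax,ss = C₀·R ≈ 49.271 × 1.2280 ≈ 60.505 mcg/mL.
Peak 60.5 mcg/mL vs MTC 59 mcg/mL: exceeds toxic threshold.

60.5 mcg/mL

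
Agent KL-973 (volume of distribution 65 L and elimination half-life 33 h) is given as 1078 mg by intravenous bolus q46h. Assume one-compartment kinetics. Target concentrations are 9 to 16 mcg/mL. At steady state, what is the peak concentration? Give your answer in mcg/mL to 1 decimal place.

Over one 46-h interval, 46/33 ≈ 1.3939 half-lives elapse, leaving f ≈ 0.3805 of each dose.
At steady state, accumulation factor R = 1/(1 − e^(−kτ)) ≈ 1.6142.
Each bolus raises the concentration by D/Vd = 1078/65 ≈ 16.585 mcg/mL.
Steady-state peak Cmax,ss = C₀·R ≈ 16.585 × 1.6142 ≈ 26.772 mcg/mL.
Peak 26.8 mcg/mL vs MTC 16 mcg/mL: exceeds toxic threshold.

26.8 mcg/mL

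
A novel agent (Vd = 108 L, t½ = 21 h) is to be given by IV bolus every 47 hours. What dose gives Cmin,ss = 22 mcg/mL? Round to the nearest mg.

τ/t½ = 47/21 ≈ 2.2381, so f = (1/2)^(47/21) ≈ 0.211966.
Cmin,ss = (D/Vd)·f/(1−f), so D = Cmin,ss·Vd·(1−f)/f.
D = 22 × 108 × (1−f)/f ≈ 22 × 108 × 3.71774 ≈ 8833.35 mg.

8833 mg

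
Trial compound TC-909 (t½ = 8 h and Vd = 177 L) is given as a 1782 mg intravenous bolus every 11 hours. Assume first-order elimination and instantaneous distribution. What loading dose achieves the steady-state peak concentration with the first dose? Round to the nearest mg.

2900 mg

f = (1/2)^(11/8) ≈ 0.385553; accumulation ratio R = 1/(1−f) ≈ 1.62748.
Loading dose to hit Cmax,ss on first dose: D_load = D_maint·R ≈ 1782 × 1.62748 ≈ 2900.17 mg.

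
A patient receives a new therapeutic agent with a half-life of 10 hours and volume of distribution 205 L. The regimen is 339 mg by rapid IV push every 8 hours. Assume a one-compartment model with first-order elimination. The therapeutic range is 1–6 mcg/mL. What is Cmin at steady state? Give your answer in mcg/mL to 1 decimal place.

2.2 mcg/mL

τ/t½ = 8/10 ≈ 0.8, so fraction remaining f = (1/2)^(8/10) ≈ 0.5743.
Single-dose peak C₀ = D/Vd = 339/205 ≈ 1.654 mcg/mL.
Steady-state trough Cmin,ss = C₀·f/(1−f) ≈ 1.654 × 0.5743/0.4257 ≈ 2.231 mcg/mL.
Trough 2.2 mcg/mL vs MEC 1 mcg/mL: adequate.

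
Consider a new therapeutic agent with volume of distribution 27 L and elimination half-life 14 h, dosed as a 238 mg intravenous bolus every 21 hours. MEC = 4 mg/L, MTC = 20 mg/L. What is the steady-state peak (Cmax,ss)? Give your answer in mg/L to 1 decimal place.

13.6 mg/L

Over one 21-h interval, 21/14 ≈ 1.5 half-lives elapse, leaving f ≈ 0.3536 of each dose.
At steady state, accumulation factor R = 1/(1 − e^(−kτ)) ≈ 1.5470.
Each bolus raises the concentration by D/Vd = 238/27 ≈ 8.815 mg/L.
Steady-state peak Cmax,ss = C₀·R ≈ 8.815 × 1.5470 ≈ 13.637 mg/L.
Peak 13.6 mg/L vs MTC 20 mg/L: below toxic threshold.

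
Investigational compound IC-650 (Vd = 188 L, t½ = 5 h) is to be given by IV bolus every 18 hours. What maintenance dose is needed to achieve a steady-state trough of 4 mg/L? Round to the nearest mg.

8367 mg

τ/t½ = 18/5 ≈ 3.6, so f = (1/2)^(18/5) ≈ 0.082469.
Cmin,ss = (D/Vd)·f/(1−f), so D = Cmin,ss·Vd·(1−f)/f.
D = 4 × 188 × (1−f)/f ≈ 4 × 188 × 11.12577 ≈ 8366.58 mg.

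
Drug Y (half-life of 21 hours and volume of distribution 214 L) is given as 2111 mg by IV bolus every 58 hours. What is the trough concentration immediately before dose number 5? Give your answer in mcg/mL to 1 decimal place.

f = (1/2)^(τ/t½) = (1/2)^(58/21) ≈ 0.1474.
C₀ = D/Vd = 2111/214 ≈ 9.864 mcg/mL.
Before the 5th dose, 4 doses have been given. Superposition: Cmin = C₀·(f + f² + … + f^4).
≈ 9.864 × (0.1474 + 0.0217 + 0.0032 + 0.0005) ≈ 9.864 × 0.1728 ≈ 1.704 mcg/mL.

1.7 mcg/mL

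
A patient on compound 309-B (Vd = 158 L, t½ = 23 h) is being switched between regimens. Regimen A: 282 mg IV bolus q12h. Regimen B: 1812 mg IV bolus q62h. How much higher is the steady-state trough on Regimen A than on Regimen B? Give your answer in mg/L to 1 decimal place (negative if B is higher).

2.0 mg/L

Regimen A: f = (1/2)^(12/23) ≈ 0.6965; Cmin,ss = (282/158)·f/(1−f) ≈ 4.096 mg/L.
Regimen B: f = (1/2)^(62/23) ≈ 0.1544; Cmin,ss = (1812/158)·f/(1−f) ≈ 2.094 mg/L.
Difference ≈ 4.096 − 2.094 ≈ 2.002 mg/L.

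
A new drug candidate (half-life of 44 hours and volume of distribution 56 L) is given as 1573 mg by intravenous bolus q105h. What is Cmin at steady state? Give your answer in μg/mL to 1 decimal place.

k = ln2/t½ = ln2/44 ≈ 0.015753 h⁻¹; fraction remaining f = e^(−kτ) = e^(−0.015753×105) ≈ 0.1913.
Accumulation ratio R = 1/(1 − f) ≈ 1/0.8087 ≈ 1.2366.
Each bolus raises the concentration by D/Vd = 1573/56 ≈ 28.089 μg/mL.
Steady-state peak Cmax,ss = C₀·R ≈ 28.089 × 1.2366 ≈ 34.735 μg/mL.
Steady-state trough Cmin,ss = Cmax,ss·f ≈ 34.735 × 0.1913 ≈ 6.645 μg/mL.

6.6 μg/mL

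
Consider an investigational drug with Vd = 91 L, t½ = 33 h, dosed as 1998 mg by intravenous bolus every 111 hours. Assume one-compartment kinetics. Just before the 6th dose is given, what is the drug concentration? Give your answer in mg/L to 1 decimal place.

f = (1/2)^(τ/t½) = (1/2)^(111/33) ≈ 0.0972.
C₀ = D/Vd = 1998/91 ≈ 21.956 mg/L.
Before the 6th dose, 5 doses have been given. Superposition: Cmin = C₀·(f + f² + … + f^5).
≈ 21.956 × (0.0972 + 0.0094 + 0.0009 + 0.0001 + 0.0000) ≈ 21.956 × 0.1076 ≈ 2.362 mg/L.

2.4 mg/L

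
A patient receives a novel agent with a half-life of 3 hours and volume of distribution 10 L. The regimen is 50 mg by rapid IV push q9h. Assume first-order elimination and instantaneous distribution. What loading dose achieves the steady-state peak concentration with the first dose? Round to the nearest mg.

57 mg

f = (1/2)^(9/3) ≈ 0.125000; accumulation ratio R = 1/(1−f) ≈ 1.14286.
Loading dose to hit Cmax,ss on first dose: D_load = D_maint·R ≈ 50 × 1.14286 ≈ 57.14 mg.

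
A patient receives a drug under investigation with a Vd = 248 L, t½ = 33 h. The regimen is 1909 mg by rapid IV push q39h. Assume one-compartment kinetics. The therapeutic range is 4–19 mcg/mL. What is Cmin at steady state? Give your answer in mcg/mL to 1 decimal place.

τ/t½ = 39/33 ≈ 1.1818, so fraction remaining f = (1/2)^(39/33) ≈ 0.4408.
Each bolus raises the concentration by D/Vd = 1909/248 ≈ 7.698 mcg/mL.
Steady-state trough Cmin,ss = C₀·f/(1−f) ≈ 7.698 × 0.4408/0.5592 ≈ 6.068 mcg/mL.
Trough 6.1 mcg/mL vs MEC 4 mcg/mL: adequate.

6.1 mcg/mL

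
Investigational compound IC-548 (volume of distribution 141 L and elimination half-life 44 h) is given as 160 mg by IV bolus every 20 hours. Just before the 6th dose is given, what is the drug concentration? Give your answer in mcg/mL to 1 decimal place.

f = (1/2)^(τ/t½) = (1/2)^(20/44) ≈ 0.7297.
C₀ = D/Vd = 160/141 ≈ 1.135 mcg/mL.
Before the 6th dose, 5 doses have been given. Superposition: Cmin = C₀·(f + f² + … + f^5).
≈ 1.135 × (0.7297 + 0.5325 + 0.3885 + 0.2835 + 0.2069) ≈ 1.135 × 2.1411 ≈ 2.430 mcg/mL.

2.4 mcg/mL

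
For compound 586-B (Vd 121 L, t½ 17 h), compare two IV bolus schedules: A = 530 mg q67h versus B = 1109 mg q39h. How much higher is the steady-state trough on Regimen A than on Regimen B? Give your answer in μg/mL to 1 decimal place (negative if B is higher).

-2.0 μg/mL

Regimen A: f = (1/2)^(67/17) ≈ 0.0651; Cmin,ss = (530/121)·f/(1−f) ≈ 0.305 μg/mL.
Regimen B: f = (1/2)^(39/17) ≈ 0.2039; Cmin,ss = (1109/121)·f/(1−f) ≈ 2.347 μg/mL.
Difference ≈ 0.305 − 2.347 ≈ -2.042 μg/mL.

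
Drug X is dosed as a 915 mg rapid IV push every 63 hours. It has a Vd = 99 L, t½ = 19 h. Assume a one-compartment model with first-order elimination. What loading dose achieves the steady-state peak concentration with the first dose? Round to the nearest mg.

1017 mg

f = (1/2)^(63/19) ≈ 0.100426; accumulation ratio R = 1/(1−f) ≈ 1.11164.
Loading dose to hit Cmax,ss on first dose: D_load = D_maint·R ≈ 915 × 1.11164 ≈ 1017.15 mg.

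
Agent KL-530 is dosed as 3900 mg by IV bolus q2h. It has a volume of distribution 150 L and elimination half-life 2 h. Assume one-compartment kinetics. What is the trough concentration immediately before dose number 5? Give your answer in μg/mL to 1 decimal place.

24.4 μg/mL

f = (1/2)^(τ/t½) = (1/2)^(2/2) ≈ 0.5000.
C₀ = D/Vd = 3900/150 ≈ 26.000 μg/mL.
Before the 5th dose, 4 doses have been given. Superposition: Cmin = C₀·(f + f² + … + f^4).
≈ 26.000 × (0.5000 + 0.2500 + 0.1250 + 0.0625) ≈ 26.000 × 0.9375 ≈ 24.375 μg/mL.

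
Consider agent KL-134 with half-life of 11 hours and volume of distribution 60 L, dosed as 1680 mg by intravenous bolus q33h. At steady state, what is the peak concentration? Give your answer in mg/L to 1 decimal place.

τ = 33 h = 3 half-lives, so f = (1/2)^3 = 0.125.
Accumulation ratio R = 1/(1 − f) = 1/0.875 = 8/7.
Single-dose peak C₀ = D/Vd = 1680/60 = 28 mg/L.
Steady-state peak Cmax,ss = C₀·R = 28 × 8/7 ≈ 32.000 mg/L.

32.0 mg/L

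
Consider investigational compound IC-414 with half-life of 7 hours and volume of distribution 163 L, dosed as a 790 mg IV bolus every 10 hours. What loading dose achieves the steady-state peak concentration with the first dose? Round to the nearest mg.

1257 mg

f = (1/2)^(10/7) ≈ 0.371499; accumulation ratio R = 1/(1−f) ≈ 1.59109.
Loading dose to hit Cmax,ss on first dose: D_load = D_maint·R ≈ 790 × 1.59109 ≈ 1256.96 mg.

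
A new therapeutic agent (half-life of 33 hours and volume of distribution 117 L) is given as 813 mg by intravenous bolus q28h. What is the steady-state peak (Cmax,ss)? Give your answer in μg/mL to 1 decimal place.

Over one 28-h interval, 28/33 ≈ 0.84848 half-lives elapse, leaving f ≈ 0.5554 of each dose.
At steady state, accumulation factor R = 1/(1 − e^(−kτ)) ≈ 2.2492.
Single-dose peak C₀ = D/Vd = 813/117 ≈ 6.949 μg/mL.
Steady-state peak Cmax,ss = C₀·R ≈ 6.949 × 2.2492 ≈ 15.630 μg/mL.

15.6 μg/mL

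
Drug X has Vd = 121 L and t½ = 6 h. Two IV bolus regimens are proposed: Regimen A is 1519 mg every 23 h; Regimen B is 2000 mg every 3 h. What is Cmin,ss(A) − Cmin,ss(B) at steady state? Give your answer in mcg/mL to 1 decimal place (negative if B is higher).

Regimen A: f = (1/2)^(23/6) ≈ 0.0702; Cmin,ss = (1519/121)·f/(1−f) ≈ 0.948 mcg/mL.
Regimen B: f = (1/2)^(3/6) ≈ 0.7071; Cmin,ss = (2000/121)·f/(1−f) ≈ 39.903 mcg/mL.
Difference ≈ 0.948 − 39.903 ≈ -38.955 mcg/mL.

-39.0 mcg/mL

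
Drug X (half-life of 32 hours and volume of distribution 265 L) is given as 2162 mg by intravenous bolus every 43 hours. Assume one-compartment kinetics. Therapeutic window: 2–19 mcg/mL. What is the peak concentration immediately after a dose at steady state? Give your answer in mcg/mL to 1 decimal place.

13.5 mcg/mL

k = ln2/t½ = ln2/32 ≈ 0.021661 h⁻¹; fraction remaining f = e^(−kτ) = e^(−0.021661×43) ≈ 0.3940.
Accumulation ratio R = 1/(1 − f) ≈ 1/0.6060 ≈ 1.6502.
Single-dose peak C₀ = D/Vd = 2162/265 ≈ 8.158 mcg/mL.
Cmax,ss = C₀/(1 − f) ≈ 8.158/0.6060 ≈ 13.462 mcg/mL.
Peak 13.5 mcg/mL vs MTC 19 mcg/mL: below toxic threshold.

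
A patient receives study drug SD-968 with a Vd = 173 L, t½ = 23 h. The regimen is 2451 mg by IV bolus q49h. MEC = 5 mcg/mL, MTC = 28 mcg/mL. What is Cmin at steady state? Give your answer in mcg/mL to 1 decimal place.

Over one 49-h interval, 49/23 ≈ 2.1304 half-lives elapse, leaving f ≈ 0.2284 of each dose.
At steady state, accumulation factor R = 1/(1 − e^(−kτ)) ≈ 1.2960.
Each bolus raises the concentration by D/Vd = 2451/173 ≈ 14.168 mcg/mL.
Steady-state peak Cmax,ss = C₀·R ≈ 14.168 × 1.2960 ≈ 18.362 mcg/mL.
One interval later, Cmin,ss = Cmax,ss·e^(−kτ) ≈ 18.362 × 0.2284 ≈ 4.194 mcg/mL.
Trough 4.2 mcg/mL vs MEC 5 mcg/mL: subtherapeutic.

4.2 mcg/mL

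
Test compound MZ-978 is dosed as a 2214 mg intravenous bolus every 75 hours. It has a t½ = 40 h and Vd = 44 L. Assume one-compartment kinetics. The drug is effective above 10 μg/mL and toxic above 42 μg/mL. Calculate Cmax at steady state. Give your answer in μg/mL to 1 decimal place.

69.2 μg/mL

τ/t½ = 75/40 ≈ 1.875, so fraction remaining f = (1/2)^(75/40) ≈ 0.2726.
Accumulation ratio R = 1/(1 − f) ≈ 1/0.7274 ≈ 1.3748.
Single-dose peak C₀ = D/Vd = 2214/44 ≈ 50.318 μg/mL.
Cmax,ss = C₀/(1 − f) ≈ 50.318/0.7274 ≈ 69.175 μg/mL.
Peak 69.2 μg/mL vs MTC 42 μg/mL: exceeds toxic threshold.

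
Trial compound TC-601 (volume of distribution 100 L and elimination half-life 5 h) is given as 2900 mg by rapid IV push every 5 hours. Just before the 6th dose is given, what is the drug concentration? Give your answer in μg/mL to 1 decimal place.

f = (1/2)^(τ/t½) = (1/2)^(5/5) ≈ 0.5000.
C₀ = D/Vd = 2900/100 ≈ 29.000 μg/mL.
Before the 6th dose, 5 doses have been given. Superposition: Cmin = C₀·(f + f² + … + f^5).
≈ 29.000 × (0.5000 + 0.2500 + 0.1250 + 0.0625 + 0.0313) ≈ 29.000 × 0.9688 ≈ 28.095 μg/mL.

28.1 μg/mL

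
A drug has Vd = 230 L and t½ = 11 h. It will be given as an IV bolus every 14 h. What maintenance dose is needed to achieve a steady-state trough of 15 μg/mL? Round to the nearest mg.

τ/t½ = 14/11 ≈ 1.2727, so f = (1/2)^(14/11) ≈ 0.413877.
Cmin,ss = (D/Vd)·f/(1−f), so D = Cmin,ss·Vd·(1−f)/f.
D = 15 × 230 × (1−f)/f ≈ 15 × 230 × 1.41618 ≈ 4885.82 mg.

4886 mg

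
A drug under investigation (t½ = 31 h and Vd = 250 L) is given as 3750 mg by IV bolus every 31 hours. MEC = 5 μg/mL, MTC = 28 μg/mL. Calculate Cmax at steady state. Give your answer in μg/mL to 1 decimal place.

30.0 μg/mL

τ = 31 h = 1 half-life, so f = (1/2)^1 = 0.5.
At steady state, R = 1/(1 − 0.5) = 2/1.
Single-dose peak C₀ = D/Vd = 3750/250 = 15 μg/mL.
Steady-state peak Cmax,ss = C₀·R = 15 × 2/1 ≈ 30.000 μg/mL.
Peak 30.0 μg/mL vs MTC 28 μg/mL: exceeds toxic threshold.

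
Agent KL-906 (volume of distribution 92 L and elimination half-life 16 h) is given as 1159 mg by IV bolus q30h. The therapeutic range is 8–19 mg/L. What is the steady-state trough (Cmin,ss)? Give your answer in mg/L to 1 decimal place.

τ/t½ = 30/16 ≈ 1.875, so fraction remaining f = (1/2)^(30/16) ≈ 0.2726.
At steady state, accumulation factor R = 1/(1 − e^(−kτ)) ≈ 1.3748.
Single-dose peak C₀ = D/Vd = 1159/92 ≈ 12.598 mg/L.
Cmax,ss = C₀/(1 − f) ≈ 12.598/0.7274 ≈ 17.319 mg/L.
One interval later, Cmin,ss = Cmax,ss·e^(−kτ) ≈ 17.319 × 0.2726 ≈ 4.721 mg/L.
Trough 4.7 mg/L vs MEC 8 mg/L: subtherapeutic.

4.7 mg/L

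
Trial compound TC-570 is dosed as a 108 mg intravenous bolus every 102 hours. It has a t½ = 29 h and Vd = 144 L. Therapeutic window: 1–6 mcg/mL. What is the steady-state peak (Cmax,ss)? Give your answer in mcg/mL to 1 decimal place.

k = ln2/t½ = ln2/29 ≈ 0.023902 h⁻¹; fraction remaining f = e^(−kτ) = e^(−0.023902×102) ≈ 0.0873.
Accumulation ratio R = 1/(1 − f) ≈ 1/0.9127 ≈ 1.0957.
Single-dose peak C₀ = D/Vd = 108/144 ≈ 0.750 mcg/mL.
Cmax,ss = C₀/(1 − f) ≈ 0.750/0.9127 ≈ 0.822 mcg/mL.
Peak 0.8 mcg/mL vs MTC 6 mcg/mL: below toxic threshold.

0.8 mcg/mL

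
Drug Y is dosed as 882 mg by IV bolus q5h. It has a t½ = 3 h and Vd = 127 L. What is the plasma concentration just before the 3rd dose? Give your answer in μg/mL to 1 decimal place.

f = (1/2)^(τ/t½) = (1/2)^(5/3) ≈ 0.3150.
C₀ = D/Vd = 882/127 ≈ 6.945 μg/mL.
Before the 3rd dose, 2 doses have been given. Superposition: Cmin = C₀·(f + f²).
≈ 6.945 × (0.3150 + 0.0992) ≈ 6.945 × 0.4142 ≈ 2.877 μg/mL.

2.9 μg/mL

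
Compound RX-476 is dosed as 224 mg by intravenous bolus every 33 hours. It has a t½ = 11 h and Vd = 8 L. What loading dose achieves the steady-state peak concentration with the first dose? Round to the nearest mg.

f = (1/2)^(33/11) ≈ 0.125000; accumulation ratio R = 1/(1−f) ≈ 1.14286.
Loading dose to hit Cmax,ss on first dose: D_load = D_maint·R ≈ 224 × 1.14286 ≈ 256.00 mg.

256 mg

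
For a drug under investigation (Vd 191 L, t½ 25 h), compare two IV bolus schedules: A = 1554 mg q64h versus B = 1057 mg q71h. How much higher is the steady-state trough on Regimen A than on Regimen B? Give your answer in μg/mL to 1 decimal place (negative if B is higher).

Regimen A: f = (1/2)^(64/25) ≈ 0.1696; Cmin,ss = (1554/191)·f/(1−f) ≈ 1.662 μg/mL.
Regimen B: f = (1/2)^(71/25) ≈ 0.1397; Cmin,ss = (1057/191)·f/(1−f) ≈ 0.899 μg/mL.
Difference ≈ 1.662 − 0.899 ≈ 0.763 μg/mL.

0.8 μg/mL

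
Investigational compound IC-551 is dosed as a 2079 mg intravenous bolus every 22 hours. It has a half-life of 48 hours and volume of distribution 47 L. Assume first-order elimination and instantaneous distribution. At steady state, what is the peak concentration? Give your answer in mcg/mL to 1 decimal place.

Over one 22-h interval, 22/48 ≈ 0.45833 half-lives elapse, leaving f ≈ 0.7278 of each dose.
Accumulation ratio R = 1/(1 − f) ≈ 1/0.2722 ≈ 3.6738.
Each bolus raises the concentration by D/Vd = 2079/47 ≈ 44.234 mcg/mL.
Steady-state peak Cmax,ss = C₀·R ≈ 44.234 × 3.6738 ≈ 162.507 mcg/mL.

162.5 mcg/mL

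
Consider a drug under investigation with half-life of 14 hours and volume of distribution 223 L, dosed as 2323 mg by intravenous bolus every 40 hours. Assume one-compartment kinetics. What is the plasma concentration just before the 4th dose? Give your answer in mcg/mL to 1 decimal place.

1.7 mcg/mL

f = (1/2)^(τ/t½) = (1/2)^(40/14) ≈ 0.1380.
C₀ = D/Vd = 2323/223 ≈ 10.417 mcg/mL.
Before the 4th dose, 3 doses have been given. Superposition: Cmin = C₀·(f + f² + … + f^3).
≈ 10.417 × (0.1380 + 0.0190 + 0.0026) ≈ 10.417 × 0.1596 ≈ 1.663 mcg/mL.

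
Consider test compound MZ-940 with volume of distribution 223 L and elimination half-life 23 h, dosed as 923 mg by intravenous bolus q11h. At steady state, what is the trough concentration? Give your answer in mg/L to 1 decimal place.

Over one 11-h interval, 11/23 ≈ 0.47826 half-lives elapse, leaving f ≈ 0.7178 of each dose.
Each bolus raises the concentration by D/Vd = 923/223 ≈ 4.139 mg/L.
Steady-state trough Cmin,ss = C₀·f/(1−f) ≈ 4.139 × 0.7178/0.2822 ≈ 10.528 mg/L.

10.5 mg/L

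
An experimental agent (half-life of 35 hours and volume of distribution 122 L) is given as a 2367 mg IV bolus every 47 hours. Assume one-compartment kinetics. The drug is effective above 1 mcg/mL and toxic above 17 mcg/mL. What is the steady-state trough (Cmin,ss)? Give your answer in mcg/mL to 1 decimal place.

12.6 mcg/mL

k = ln2/t½ = ln2/35 ≈ 0.019804 h⁻¹; fraction remaining f = e^(−kτ) = e^(−0.019804×47) ≈ 0.3942.
At steady state, accumulation factor R = 1/(1 − e^(−kτ)) ≈ 1.6507.
Each bolus raises the concentration by D/Vd = 2367/122 ≈ 19.402 mcg/mL.
Cmax,ss = C₀/(1 − f) ≈ 19.402/0.6058 ≈ 32.027 mcg/mL.
One interval later, Cmin,ss = Cmax,ss·e^(−kτ) ≈ 32.027 × 0.3942 ≈ 12.625 mcg/mL.
Trough 12.6 mcg/mL vs MEC 1 mcg/mL: adequate.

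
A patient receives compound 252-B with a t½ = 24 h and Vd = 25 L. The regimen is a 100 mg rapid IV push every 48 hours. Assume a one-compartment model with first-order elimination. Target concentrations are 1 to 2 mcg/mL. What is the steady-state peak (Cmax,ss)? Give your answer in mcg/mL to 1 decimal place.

5.3 mcg/mL

τ = 48 h = 2 half-lives, so f = (1/2)^2 = 0.25.
Accumulation ratio R = 1/(1 − f) = 1/0.75 = 4/3.
Single-dose peak C₀ = D/Vd = 100/25 = 4 mcg/mL.
Steady-state peak Cmax,ss = C₀·R = 4 × 4/3 ≈ 5.333 mcg/mL.
Peak 5.3 mcg/mL vs MTC 2 mcg/mL: exceeds toxic threshold.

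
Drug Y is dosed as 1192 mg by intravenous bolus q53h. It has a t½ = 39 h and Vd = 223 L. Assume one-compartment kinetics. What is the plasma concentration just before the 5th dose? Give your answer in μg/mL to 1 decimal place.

f = (1/2)^(τ/t½) = (1/2)^(53/39) ≈ 0.3899.
C₀ = D/Vd = 1192/223 ≈ 5.345 μg/mL.
Before the 5th dose, 4 doses have been given. Superposition: Cmin = C₀·(f + f² + … + f^4).
≈ 5.345 × (0.3899 + 0.1520 + 0.0593 + 0.0231) ≈ 5.345 × 0.6243 ≈ 3.337 μg/mL.

3.3 μg/mL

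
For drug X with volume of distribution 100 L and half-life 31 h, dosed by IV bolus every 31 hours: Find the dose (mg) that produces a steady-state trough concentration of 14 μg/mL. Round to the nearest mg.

τ/t½ = 31/31 ≈ 1, so f = (1/2)^(31/31) ≈ 0.500000.
Cmin,ss = (D/Vd)·f/(1−f), so D = Cmin,ss·Vd·(1−f)/f.
D = 14 × 100 × (1−f)/f ≈ 14 × 100 × 1.00000 ≈ 1400.00 mg.

1400 mg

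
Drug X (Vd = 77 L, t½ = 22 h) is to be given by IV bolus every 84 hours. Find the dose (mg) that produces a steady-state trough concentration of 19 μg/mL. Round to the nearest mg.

19173 mg

τ/t½ = 84/22 ≈ 3.8182, so f = (1/2)^(84/22) ≈ 0.070895.
Cmin,ss = (D/Vd)·f/(1−f), so D = Cmin,ss·Vd·(1−f)/f.
D = 19 × 77 × (1−f)/f ≈ 19 × 77 × 13.10537 ≈ 19173.16 mg.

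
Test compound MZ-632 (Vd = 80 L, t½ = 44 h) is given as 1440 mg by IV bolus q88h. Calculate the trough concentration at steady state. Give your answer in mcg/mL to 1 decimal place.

6.0 mcg/mL

The dosing interval is 2 half-lives, so f = 2^(−2) = 0.25.
Accumulation ratio R = 1/(1 − f) = 1/0.75 = 4/3.
Single-dose peak C₀ = D/Vd = 1440/80 = 18 mcg/mL.
Steady-state peak Cmax,ss = C₀·R = 18 × 4/3 ≈ 24.000 mcg/mL.
Steady-state trough Cmin,ss = Cmax,ss·f ≈ 24.000 × 0.25 ≈ 6.000 mcg/mL.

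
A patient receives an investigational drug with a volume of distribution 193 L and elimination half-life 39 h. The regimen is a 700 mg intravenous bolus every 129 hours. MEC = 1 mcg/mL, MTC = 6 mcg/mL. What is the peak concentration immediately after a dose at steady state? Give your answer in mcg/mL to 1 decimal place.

4.0 mcg/mL

k = ln2/t½ = ln2/39 ≈ 0.017773 h⁻¹; fraction remaining f = e^(−kτ) = e^(−0.017773×129) ≈ 0.1010.
Accumulation ratio R = 1/(1 − f) ≈ 1/0.8990 ≈ 1.1123.
Each bolus raises the concentration by D/Vd = 700/193 ≈ 3.627 mcg/mL.
Cmax,ss = C₀/(1 − f) ≈ 3.627/0.8990 ≈ 4.034 mcg/mL.
Peak 4.0 mcg/mL vs MTC 6 mcg/mL: below toxic threshold.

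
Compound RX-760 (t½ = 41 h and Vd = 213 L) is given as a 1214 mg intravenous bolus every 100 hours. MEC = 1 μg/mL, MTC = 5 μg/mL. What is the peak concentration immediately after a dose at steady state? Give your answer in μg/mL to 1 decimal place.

7.0 μg/mL

Over one 100-h interval, 100/41 ≈ 2.439 half-lives elapse, leaving f ≈ 0.1844 of each dose.
At steady state, accumulation factor R = 1/(1 − e^(−kτ)) ≈ 1.2261.
Single-dose peak C₀ = D/Vd = 1214/213 ≈ 5.700 μg/mL.
Steady-state peak Cmax,ss = C₀·R ≈ 5.700 × 1.2261 ≈ 6.989 μg/mL.
Peak 7.0 μg/mL vs MTC 5 μg/mL: exceeds toxic threshold.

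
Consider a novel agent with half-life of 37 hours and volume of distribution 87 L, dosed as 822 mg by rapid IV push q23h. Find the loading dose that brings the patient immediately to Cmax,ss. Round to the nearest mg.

f = (1/2)^(23/37) ≈ 0.649940; accumulation ratio R = 1/(1−f) ≈ 2.85665.
Loading dose to hit Cmax,ss on first dose: D_load = D_maint·R ≈ 822 × 2.85665 ≈ 2348.17 mg.

2348 mg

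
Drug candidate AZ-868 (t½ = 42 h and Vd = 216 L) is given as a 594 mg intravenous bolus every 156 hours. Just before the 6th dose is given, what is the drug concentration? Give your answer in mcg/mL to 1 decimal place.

0.2 mcg/mL

f = (1/2)^(τ/t½) = (1/2)^(156/42) ≈ 0.0762.
C₀ = D/Vd = 594/216 ≈ 2.750 mcg/mL.
Before the 6th dose, 5 doses have been given. Superposition: Cmin = C₀·(f + f² + … + f^5).
≈ 2.750 × (0.0762 + 0.0058 + 0.0004 + 0.0000 + 0.0000) ≈ 2.750 × 0.0824 ≈ 0.227 mcg/mL.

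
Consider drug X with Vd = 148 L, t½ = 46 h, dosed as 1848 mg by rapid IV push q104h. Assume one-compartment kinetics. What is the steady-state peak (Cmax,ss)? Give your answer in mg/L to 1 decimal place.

Over one 104-h interval, 104/46 ≈ 2.2609 half-lives elapse, leaving f ≈ 0.2086 of each dose.
Accumulation ratio R = 1/(1 − f) ≈ 1/0.7914 ≈ 1.2636.
Each bolus raises the concentration by D/Vd = 1848/148 ≈ 12.486 mg/L.
Steady-state peak Cmax,ss = C₀·R ≈ 12.486 × 1.2636 ≈ 15.777 mg/L.

15.8 mg/L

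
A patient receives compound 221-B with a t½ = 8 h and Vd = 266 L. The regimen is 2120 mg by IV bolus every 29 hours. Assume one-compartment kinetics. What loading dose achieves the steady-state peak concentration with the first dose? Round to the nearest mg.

2307 mg

f = (1/2)^(29/8) ≈ 0.081052; accumulation ratio R = 1/(1−f) ≈ 1.08820.
Loading dose to hit Cmax,ss on first dose: D_load = D_maint·R ≈ 2120 × 1.08820 ≈ 2306.98 mg.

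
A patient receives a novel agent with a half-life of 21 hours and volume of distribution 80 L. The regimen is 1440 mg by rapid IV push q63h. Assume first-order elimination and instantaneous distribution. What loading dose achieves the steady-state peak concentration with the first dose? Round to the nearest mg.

f = (1/2)^(63/21) ≈ 0.125000; accumulation ratio R = 1/(1−f) ≈ 1.14286.
Loading dose to hit Cmax,ss on first dose: D_load = D_maint·R ≈ 1440 × 1.14286 ≈ 1645.72 mg.

1646 mg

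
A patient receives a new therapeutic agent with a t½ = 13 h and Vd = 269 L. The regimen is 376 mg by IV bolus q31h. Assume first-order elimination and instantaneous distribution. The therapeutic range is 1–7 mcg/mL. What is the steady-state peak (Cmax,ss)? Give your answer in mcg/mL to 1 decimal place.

τ/t½ = 31/13 ≈ 2.3846, so fraction remaining f = (1/2)^(31/13) ≈ 0.1915.
Accumulation ratio R = 1/(1 − f) ≈ 1/0.8085 ≈ 1.2369.
Each bolus raises the concentration by D/Vd = 376/269 ≈ 1.398 mcg/mL.
Steady-state peak Cmax,ss = C₀·R ≈ 1.398 × 1.2369 ≈ 1.729 mcg/mL.
Peak 1.7 mcg/mL vs MTC 7 mcg/mL: below toxic threshold.

1.7 mcg/mL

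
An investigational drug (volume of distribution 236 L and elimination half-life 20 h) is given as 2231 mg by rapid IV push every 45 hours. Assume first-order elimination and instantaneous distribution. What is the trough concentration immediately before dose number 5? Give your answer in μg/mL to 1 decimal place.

f = (1/2)^(τ/t½) = (1/2)^(45/20) ≈ 0.2102.
C₀ = D/Vd = 2231/236 ≈ 9.453 μg/mL.
Before the 5th dose, 4 doses have been given. Superposition: Cmin = C₀·(f + f² + … + f^4).
≈ 9.453 × (0.2102 + 0.0442 + 0.0093 + 0.0020) ≈ 9.453 × 0.2657 ≈ 2.512 μg/mL.

2.5 μg/mL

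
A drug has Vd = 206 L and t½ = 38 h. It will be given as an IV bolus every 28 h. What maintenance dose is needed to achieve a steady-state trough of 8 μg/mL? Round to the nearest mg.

τ/t½ = 28/38 ≈ 0.73684, so f = (1/2)^(28/38) ≈ 0.600051.
Cmin,ss = (D/Vd)·f/(1−f), so D = Cmin,ss·Vd·(1−f)/f.
D = 8 × 206 × (1−f)/f ≈ 8 × 206 × 0.66653 ≈ 1098.44 mg.

1098 mg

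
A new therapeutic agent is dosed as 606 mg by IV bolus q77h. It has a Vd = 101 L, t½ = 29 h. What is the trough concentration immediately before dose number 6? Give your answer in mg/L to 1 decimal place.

1.1 mg/L

f = (1/2)^(τ/t½) = (1/2)^(77/29) ≈ 0.1587.
C₀ = D/Vd = 606/101 ≈ 6.000 mg/L.
Before the 6th dose, 5 doses have been given. Superposition: Cmin = C₀·(f + f² + … + f^5).
≈ 6.000 × (0.1587 + 0.0252 + 0.0040 + 0.0006 + 0.0001) ≈ 6.000 × 0.1886 ≈ 1.132 mg/L.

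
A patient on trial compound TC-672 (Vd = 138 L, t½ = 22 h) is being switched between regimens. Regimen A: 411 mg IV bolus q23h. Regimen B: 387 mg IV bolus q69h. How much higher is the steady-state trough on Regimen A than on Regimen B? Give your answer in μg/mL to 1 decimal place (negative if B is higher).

Regimen A: f = (1/2)^(23/22) ≈ 0.4845; Cmin,ss = (411/138)·f/(1−f) ≈ 2.799 μg/mL.
Regimen B: f = (1/2)^(69/22) ≈ 0.1137; Cmin,ss = (387/138)·f/(1−f) ≈ 0.360 μg/mL.
Difference ≈ 2.799 − 0.360 ≈ 2.439 μg/mL.

2.4 μg/mL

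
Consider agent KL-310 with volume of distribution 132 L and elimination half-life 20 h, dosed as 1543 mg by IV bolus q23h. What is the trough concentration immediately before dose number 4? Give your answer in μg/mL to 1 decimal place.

8.7 μg/mL

f = (1/2)^(τ/t½) = (1/2)^(23/20) ≈ 0.4506.
C₀ = D/Vd = 1543/132 ≈ 11.689 μg/mL.
Before the 4th dose, 3 doses have been given. Superposition: Cmin = C₀·(f + f² + … + f^3).
≈ 11.689 × (0.4506 + 0.2030 + 0.0915) ≈ 11.689 × 0.7451 ≈ 8.709 μg/mL.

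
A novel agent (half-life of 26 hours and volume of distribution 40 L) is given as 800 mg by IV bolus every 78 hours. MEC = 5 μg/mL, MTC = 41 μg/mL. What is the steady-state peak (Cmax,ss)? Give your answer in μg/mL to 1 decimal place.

22.9 μg/mL

The dosing interval is 3 half-lives, so f = 2^(−3) = 0.125.
At steady state, R = 1/(1 − 0.125) = 8/7.
Single-dose peak C₀ = D/Vd = 800/40 = 20 μg/mL.
Steady-state peak Cmax,ss = C₀·R = 20 × 8/7 ≈ 22.857 μg/mL.
Peak 22.9 μg/mL vs MTC 41 μg/mL: below toxic threshold.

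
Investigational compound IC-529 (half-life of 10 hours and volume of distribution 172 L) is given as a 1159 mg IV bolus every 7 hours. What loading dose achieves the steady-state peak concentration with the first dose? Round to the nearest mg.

3015 mg

f = (1/2)^(7/10) ≈ 0.615572; accumulation ratio R = 1/(1−f) ≈ 2.60127.
Loading dose to hit Cmax,ss on first dose: D_load = D_maint·R ≈ 1159 × 2.60127 ≈ 3014.87 mg.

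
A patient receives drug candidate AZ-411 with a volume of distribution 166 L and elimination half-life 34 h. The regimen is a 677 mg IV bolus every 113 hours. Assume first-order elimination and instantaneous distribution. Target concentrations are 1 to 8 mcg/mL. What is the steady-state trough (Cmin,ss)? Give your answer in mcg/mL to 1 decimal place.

0.5 mcg/mL

Over one 113-h interval, 113/34 ≈ 3.3235 half-lives elapse, leaving f ≈ 0.0999 of each dose.
At steady state, accumulation factor R = 1/(1 − e^(−kτ)) ≈ 1.1110.
Single-dose peak C₀ = D/Vd = 677/166 ≈ 4.078 mcg/mL.
Cmax,ss = C₀/(1 − f) ≈ 4.078/0.9001 ≈ 4.531 mcg/mL.
One interval later, Cmin,ss = Cmax,ss·e^(−kτ) ≈ 4.531 × 0.0999 ≈ 0.453 mcg/mL.
Trough 0.5 mcg/mL vs MEC 1 mcg/mL: subtherapeutic.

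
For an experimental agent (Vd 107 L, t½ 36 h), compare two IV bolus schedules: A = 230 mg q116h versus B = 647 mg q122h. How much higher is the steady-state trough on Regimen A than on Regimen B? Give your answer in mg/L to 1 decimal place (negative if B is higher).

-0.4 mg/L

Regimen A: f = (1/2)^(116/36) ≈ 0.1072; Cmin,ss = (230/107)·f/(1−f) ≈ 0.258 mg/L.
Regimen B: f = (1/2)^(122/36) ≈ 0.0955; Cmin,ss = (647/107)·f/(1−f) ≈ 0.638 mg/L.
Difference ≈ 0.258 − 0.638 ≈ -0.380 mg/L.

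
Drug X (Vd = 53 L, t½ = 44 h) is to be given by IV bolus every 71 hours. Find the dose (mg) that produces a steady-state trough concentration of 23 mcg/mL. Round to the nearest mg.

2511 mg

τ/t½ = 71/44 ≈ 1.6136, so f = (1/2)^(71/44) ≈ 0.326774.
Cmin,ss = (D/Vd)·f/(1−f), so D = Cmin,ss·Vd·(1−f)/f.
D = 23 × 53 × (1−f)/f ≈ 23 × 53 × 2.06022 ≈ 2511.41 mg.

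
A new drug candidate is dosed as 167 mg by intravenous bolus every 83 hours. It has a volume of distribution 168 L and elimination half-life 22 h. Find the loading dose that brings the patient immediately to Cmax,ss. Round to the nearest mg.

180 mg

f = (1/2)^(83/22) ≈ 0.073164; accumulation ratio R = 1/(1−f) ≈ 1.07894.
Loading dose to hit Cmax,ss on first dose: D_load = D_maint·R ≈ 167 × 1.07894 ≈ 180.18 mg.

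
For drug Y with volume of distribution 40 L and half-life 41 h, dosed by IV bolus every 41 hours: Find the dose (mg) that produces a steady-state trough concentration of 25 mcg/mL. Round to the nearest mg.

τ/t½ = 41/41 ≈ 1, so f = (1/2)^(41/41) ≈ 0.500000.
Cmin,ss = (D/Vd)·f/(1−f), so D = Cmin,ss·Vd·(1−f)/f.
D = 25 × 40 × (1−f)/f ≈ 25 × 40 × 1.00000 ≈ 1000.00 mg.

1000 mg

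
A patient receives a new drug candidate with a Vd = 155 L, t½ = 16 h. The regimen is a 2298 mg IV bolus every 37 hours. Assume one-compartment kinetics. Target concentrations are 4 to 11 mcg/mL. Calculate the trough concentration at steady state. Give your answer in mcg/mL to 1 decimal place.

k = ln2/t½ = ln2/16 ≈ 0.043322 h⁻¹; fraction remaining f = e^(−kτ) = e^(−0.043322×37) ≈ 0.2013.
Single-dose peak C₀ = D/Vd = 2298/155 ≈ 14.826 mcg/mL.
Steady-state trough Cmin,ss = C₀·f/(1−f) ≈ 14.826 × 0.2013/0.7987 ≈ 3.737 mcg/mL.
Trough 3.7 mcg/mL vs MEC 4 mcg/mL: subtherapeutic.

3.7 mcg/mL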